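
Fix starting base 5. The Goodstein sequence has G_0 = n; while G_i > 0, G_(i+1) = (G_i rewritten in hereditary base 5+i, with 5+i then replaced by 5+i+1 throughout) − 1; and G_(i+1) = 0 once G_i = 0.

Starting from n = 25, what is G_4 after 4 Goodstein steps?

[0] 25 ≡ 5^2 (base 5). Lift 6: 36. −1: 35.
[1] 35 ≡ 5·6 + 5 (base 6). Lift 7: 40. −1: 39.
[2] 39 ≡ 5·7 + 4 (base 7). Lift 8: 44. −1: 43.
[3] 43 ≡ 5·8 + 3 (base 8). Lift 9: 48. −1: 47.

47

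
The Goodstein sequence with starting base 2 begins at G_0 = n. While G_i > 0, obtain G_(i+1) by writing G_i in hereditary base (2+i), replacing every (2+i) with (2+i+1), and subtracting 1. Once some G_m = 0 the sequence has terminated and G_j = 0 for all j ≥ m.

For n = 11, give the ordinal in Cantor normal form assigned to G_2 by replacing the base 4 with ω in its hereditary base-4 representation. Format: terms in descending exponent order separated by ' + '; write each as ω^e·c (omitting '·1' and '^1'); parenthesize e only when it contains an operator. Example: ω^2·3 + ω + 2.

ω^(ω + 1) + 3

base 2: 11 = 2^(2 + 1) + 2 + 1; at 3: 3^(3 + 1) + 3 + 1 = 85; next = 84
base 3: 84 = 3^(3 + 1) + 3; at 4: 4^(4 + 1) + 4 = 1028; next = 1027
base 4: 1027 = 4^(4 + 1) + 3; at 5: 5^(5 + 1) + 3 = 15628; next = 15627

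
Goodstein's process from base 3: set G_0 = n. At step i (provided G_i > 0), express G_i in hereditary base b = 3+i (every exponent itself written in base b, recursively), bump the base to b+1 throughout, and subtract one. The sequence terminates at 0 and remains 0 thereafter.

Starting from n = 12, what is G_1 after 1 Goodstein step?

step 0: 12 = 3^2 + 3; sub 4 for 3: 4^2 + 4; = 20; G_1 = 20−1 = 19
step 1: 19 = 4^2 + 3; sub 5 for 4: 5^2 + 3; = 28; G_2 = 28−1 = 27

19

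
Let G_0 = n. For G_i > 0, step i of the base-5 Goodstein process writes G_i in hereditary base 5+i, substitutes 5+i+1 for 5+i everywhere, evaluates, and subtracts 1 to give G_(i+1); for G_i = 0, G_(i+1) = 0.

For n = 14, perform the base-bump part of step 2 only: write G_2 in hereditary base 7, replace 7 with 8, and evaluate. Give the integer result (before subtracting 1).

18

base 5: 14 = 2·5 + 4; at 6: 2·6 + 4 = 16; next = 15
base 6: 15 = 2·6 + 3; at 7: 2·7 + 3 = 17; next = 16
base 7: 16 = 2·7 + 2; at 8: 2·8 + 2 = 18; next = 17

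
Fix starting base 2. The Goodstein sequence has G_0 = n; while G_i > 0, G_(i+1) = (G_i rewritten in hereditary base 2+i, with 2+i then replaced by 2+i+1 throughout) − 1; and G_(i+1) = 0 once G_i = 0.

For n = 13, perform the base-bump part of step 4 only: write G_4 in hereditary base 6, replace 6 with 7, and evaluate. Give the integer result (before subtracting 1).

G_0=13  [base 2] 2^(2 + 1) + 2^2 + 1  →[2↦3]→  3^(3 + 1) + 3^3 + 1 = 109  −1 ⇒ G_1=108
G_1=108  [base 3] 3^(3 + 1) + 3^3  →[3↦4]→  4^(4 + 1) + 4^4 = 1280  −1 ⇒ G_2=1279
G_2=1279  [base 4] 4^(4 + 1) + 3·4^3 + 3·4^2 + 3·4 + 3  →[4↦5]→  5^(5 + 1) + 3·5^3 + 3·5^2 + 3·5 + 3 = 16093  −1 ⇒ G_3=16092
G_3=16092  [base 5] 5^(5 + 1) + 3·5^3 + 3·5^2 + 3·5 + 2  →[5↦6]→  6^(6 + 1) + 3·6^3 + 3·6^2 + 3·6 + 2 = 280712  −1 ⇒ G_4=280711
G_4=280711  [base 6] 6^(6 + 1) + 3·6^3 + 3·6^2 + 3·6 + 1  →[6↦7]→  7^(7 + 1) + 3·7^3 + 3·7^2 + 3·7 + 1 = 5765999  −1 ⇒ G_5=5765998

5765999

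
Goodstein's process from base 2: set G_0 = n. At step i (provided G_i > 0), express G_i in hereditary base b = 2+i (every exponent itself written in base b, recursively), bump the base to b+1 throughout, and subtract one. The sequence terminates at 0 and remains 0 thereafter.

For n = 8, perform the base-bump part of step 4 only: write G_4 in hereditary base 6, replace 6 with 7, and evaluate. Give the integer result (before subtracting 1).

1647196

(0) 8|_2 = 2^(2 + 1) ↦ 3^(3 + 1)|_3 = 81 ⇒ 80
(1) 80|_3 = 2·3^3 + 2·3^2 + 2·3 + 2 ↦ 2·4^4 + 2·4^2 + 2·4 + 2|_4 = 554 ⇒ 553
(2) 553|_4 = 2·4^4 + 2·4^2 + 2·4 + 1 ↦ 2·5^5 + 2·5^2 + 2·5 + 1|_5 = 6311 ⇒ 6310
(3) 6310|_5 = 2·5^5 + 2·5^2 + 2·5 ↦ 2·6^6 + 2·6^2 + 2·6|_6 = 93396 ⇒ 93395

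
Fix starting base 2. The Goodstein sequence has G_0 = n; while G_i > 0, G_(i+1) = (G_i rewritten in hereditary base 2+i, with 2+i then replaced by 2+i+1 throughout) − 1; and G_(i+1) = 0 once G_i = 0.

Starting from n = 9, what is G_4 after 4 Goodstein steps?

step 0: 9 = 2^(2 + 1) + 1; sub 3 for 2: 3^(3 + 1) + 1; = 82; G_1 = 82−1 = 81
step 1: 81 = 3^(3 + 1); sub 4 for 3: 4^(4 + 1); = 1024; G_2 = 1024−1 = 1023
step 2: 1023 = 3·4^4 + 3·4^3 + 3·4^2 + 3·4 + 3; sub 5 for 4: 3·5^5 + 3·5^3 + 3·5^2 + 3·5 + 3; = 9843; G_3 = 9843−1 = 9842
step 3: 9842 = 3·5^5 + 3·5^3 + 3·5^2 + 3·5 + 2; sub 6 for 5: 3·6^6 + 3·6^3 + 3·6^2 + 3·6 + 2; = 140744; G_4 = 140744−1 = 140743

140743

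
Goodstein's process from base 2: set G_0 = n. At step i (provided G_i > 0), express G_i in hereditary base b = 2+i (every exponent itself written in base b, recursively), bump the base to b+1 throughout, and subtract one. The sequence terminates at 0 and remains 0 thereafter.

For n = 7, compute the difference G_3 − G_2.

i=0: 7 = 2^2 + 2 + 1 (b=2); 2→3: 3^3 + 3 + 1 = 31; 31−1 = 30
i=1: 30 = 3^3 + 3 (b=3); 3→4: 4^4 + 4 = 260; 260−1 = 259
i=2: 259 = 4^4 + 3 (b=4); 4→5: 5^5 + 3 = 3128; 3128−1 = 3127

2868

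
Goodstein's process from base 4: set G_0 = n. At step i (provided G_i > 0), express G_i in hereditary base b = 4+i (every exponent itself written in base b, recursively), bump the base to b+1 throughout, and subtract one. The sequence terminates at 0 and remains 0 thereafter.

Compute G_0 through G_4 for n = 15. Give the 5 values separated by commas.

(0) 15|_4 = 3·4 + 3 ↦ 3·5 + 3|_5 = 18 ⇒ 17
(1) 17|_5 = 3·5 + 2 ↦ 3·6 + 2|_6 = 20 ⇒ 19
(2) 19|_6 = 3·6 + 1 ↦ 3·7 + 1|_7 = 22 ⇒ 21
(3) 21|_7 = 3·7 ↦ 3·8|_8 = 24 ⇒ 23

15, 17, 19, 21, 23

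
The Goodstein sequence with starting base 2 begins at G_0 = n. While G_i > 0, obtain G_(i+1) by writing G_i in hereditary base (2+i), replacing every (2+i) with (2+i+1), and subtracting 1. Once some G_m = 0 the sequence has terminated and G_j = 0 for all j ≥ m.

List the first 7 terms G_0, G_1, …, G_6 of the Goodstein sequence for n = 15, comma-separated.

G_0=15  [base 2] 2^(2 + 1) + 2^2 + 2 + 1  →[2↦3]→  3^(3 + 1) + 3^3 + 3 + 1 = 112  −1 ⇒ G_1=111
G_1=111  [base 3] 3^(3 + 1) + 3^3 + 3  →[3↦4]→  4^(4 + 1) + 4^4 + 4 = 1284  −1 ⇒ G_2=1283
G_2=1283  [base 4] 4^(4 + 1) + 4^4 + 3  →[4↦5]→  5^(5 + 1) + 5^5 + 3 = 18753  −1 ⇒ G_3=18752
G_3=18752  [base 5] 5^(5 + 1) + 5^5 + 2  →[5↦6]→  6^(6 + 1) + 6^6 + 2 = 326594  −1 ⇒ G_4=326593
G_4=326593  [base 6] 6^(6 + 1) + 6^6 + 1  →[6↦7]→  7^(7 + 1) + 7^7 + 1 = 6588345  −1 ⇒ G_5=6588344
G_5=6588344  [base 7] 7^(7 + 1) + 7^7  →[7↦8]→  8^(8 + 1) + 8^8 = 150994944  −1 ⇒ G_6=150994943

15, 111, 1283, 18752, 326593, 6588344, 150994943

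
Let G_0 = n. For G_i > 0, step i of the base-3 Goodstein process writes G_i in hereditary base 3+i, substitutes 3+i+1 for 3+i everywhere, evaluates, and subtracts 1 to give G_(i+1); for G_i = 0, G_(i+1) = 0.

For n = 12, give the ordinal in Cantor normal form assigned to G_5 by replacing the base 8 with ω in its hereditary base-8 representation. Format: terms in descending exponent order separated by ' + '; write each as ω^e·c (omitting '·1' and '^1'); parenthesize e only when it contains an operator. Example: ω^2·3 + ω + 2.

base 3: 12 = 3^2 + 3; at 4: 4^2 + 4 = 20; next = 19
base 4: 19 = 4^2 + 3; at 5: 5^2 + 3 = 28; next = 27
base 5: 27 = 5^2 + 2; at 6: 6^2 + 2 = 38; next = 37
base 6: 37 = 6^2 + 1; at 7: 7^2 + 1 = 50; next = 49
base 7: 49 = 7^2; at 8: 8^2 = 64; next = 63
base 8: 63 = 7·8 + 7; at 9: 7·9 + 7 = 70; next = 69

ω·7 + 7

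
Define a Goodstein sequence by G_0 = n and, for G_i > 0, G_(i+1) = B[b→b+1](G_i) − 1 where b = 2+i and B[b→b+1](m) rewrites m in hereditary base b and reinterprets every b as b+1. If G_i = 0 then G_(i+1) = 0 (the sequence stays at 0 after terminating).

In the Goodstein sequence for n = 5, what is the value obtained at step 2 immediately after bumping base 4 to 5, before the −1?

5 —HB2→ 2^2 + 1 —bump→ 3^3 + 1 = 28 —(−1)→ 27
27 —HB3→ 3^3 —bump→ 4^4 = 256 —(−1)→ 255
255 —HB4→ 3·4^3 + 3·4^2 + 3·4 + 3 —bump→ 3·5^3 + 3·5^2 + 3·5 + 3 = 468 —(−1)→ 467

468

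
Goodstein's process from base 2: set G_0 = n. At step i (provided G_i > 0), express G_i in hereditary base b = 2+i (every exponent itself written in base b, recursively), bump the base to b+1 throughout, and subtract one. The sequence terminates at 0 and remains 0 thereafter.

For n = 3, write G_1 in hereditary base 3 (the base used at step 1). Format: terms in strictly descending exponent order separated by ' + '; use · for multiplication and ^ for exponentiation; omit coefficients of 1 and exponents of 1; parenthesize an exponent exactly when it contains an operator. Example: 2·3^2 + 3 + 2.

i=0: 3 = 2 + 1 (b=2); 2→3: 3 + 1 = 4; 4−1 = 3
i=1: 3 = 3 (b=3); 3→4: 4 = 4; 4−1 = 3

3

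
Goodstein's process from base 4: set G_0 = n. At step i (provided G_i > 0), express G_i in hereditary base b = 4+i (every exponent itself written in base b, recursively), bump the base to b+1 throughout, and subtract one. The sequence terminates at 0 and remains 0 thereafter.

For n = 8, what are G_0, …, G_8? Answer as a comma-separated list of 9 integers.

8, 9, 9, 9, 9, 9, 9, 8, 7

i=0: 8 = 2·4 (b=4); 4→5: 2·5 = 10; 10−1 = 9
i=1: 9 = 5 + 4 (b=5); 5→6: 6 + 4 = 10; 10−1 = 9
i=2: 9 = 6 + 3 (b=6); 6→7: 7 + 3 = 10; 10−1 = 9
i=3: 9 = 7 + 2 (b=7); 7→8: 8 + 2 = 10; 10−1 = 9
i=4: 9 = 8 + 1 (b=8); 8→9: 9 + 1 = 10; 10−1 = 9
i=5: 9 = 9 (b=9); 9→10: 10 = 10; 10−1 = 9
i=6: 9 = 9 (b=10); 10→11: 9 = 9; 9−1 = 8
i=7: 8 = 8 (b=11); 11→12: 8 = 8; 8−1 = 7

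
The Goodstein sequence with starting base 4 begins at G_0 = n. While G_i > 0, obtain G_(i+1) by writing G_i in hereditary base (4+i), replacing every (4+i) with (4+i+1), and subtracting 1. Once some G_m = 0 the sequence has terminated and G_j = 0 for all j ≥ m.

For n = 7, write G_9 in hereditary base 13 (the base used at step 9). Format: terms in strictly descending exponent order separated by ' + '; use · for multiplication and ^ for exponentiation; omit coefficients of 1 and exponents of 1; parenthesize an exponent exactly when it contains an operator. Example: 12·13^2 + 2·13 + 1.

2

[0] 7 ≡ 4 + 3 (base 4). Lift 5: 8. −1: 7.
[1] 7 ≡ 5 + 2 (base 5). Lift 6: 8. −1: 7.
[2] 7 ≡ 6 + 1 (base 6). Lift 7: 8. −1: 7.
[3] 7 ≡ 7 (base 7). Lift 8: 8. −1: 7.
[4] 7 ≡ 7 (base 8). Lift 9: 7. −1: 6.
[5] 6 ≡ 6 (base 9). Lift 10: 6. −1: 5.
[6] 5 ≡ 5 (base 10). Lift 11: 5. −1: 4.
[7] 4 ≡ 4 (base 11). Lift 12: 4. −1: 3.
[8] 3 ≡ 3 (base 12). Lift 13: 3. −1: 2.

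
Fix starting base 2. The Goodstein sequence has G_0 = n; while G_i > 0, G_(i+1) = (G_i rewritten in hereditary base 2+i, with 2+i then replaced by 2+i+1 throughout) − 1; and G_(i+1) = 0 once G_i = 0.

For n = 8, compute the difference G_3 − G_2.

base 2: 8 = 2^(2 + 1); at 3: 3^(3 + 1) = 81; next = 80
base 3: 80 = 2·3^3 + 2·3^2 + 2·3 + 2; at 4: 2·4^4 + 2·4^2 + 2·4 + 2 = 554; next = 553
base 4: 553 = 2·4^4 + 2·4^2 + 2·4 + 1; at 5: 2·5^5 + 2·5^2 + 2·5 + 1 = 6311; next = 6310

5757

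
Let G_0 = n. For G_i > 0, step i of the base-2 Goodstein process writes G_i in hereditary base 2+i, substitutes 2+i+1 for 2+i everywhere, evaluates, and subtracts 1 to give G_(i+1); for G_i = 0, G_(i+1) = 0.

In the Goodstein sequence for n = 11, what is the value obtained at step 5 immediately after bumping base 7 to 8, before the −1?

G_0=11  [base 2] 2^(2 + 1) + 2 + 1  →[2↦3]→  3^(3 + 1) + 3 + 1 = 85  −1 ⇒ G_1=84
G_1=84  [base 3] 3^(3 + 1) + 3  →[3↦4]→  4^(4 + 1) + 4 = 1028  −1 ⇒ G_2=1027
G_2=1027  [base 4] 4^(4 + 1) + 3  →[4↦5]→  5^(5 + 1) + 3 = 15628  −1 ⇒ G_3=15627
G_3=15627  [base 5] 5^(5 + 1) + 2  →[5↦6]→  6^(6 + 1) + 2 = 279938  −1 ⇒ G_4=279937
G_4=279937  [base 6] 6^(6 + 1) + 1  →[6↦7]→  7^(7 + 1) + 1 = 5764802  −1 ⇒ G_5=5764801
G_5=5764801  [base 7] 7^(7 + 1)  →[7↦8]→  8^(8 + 1) = 134217728  −1 ⇒ G_6=134217727

134217728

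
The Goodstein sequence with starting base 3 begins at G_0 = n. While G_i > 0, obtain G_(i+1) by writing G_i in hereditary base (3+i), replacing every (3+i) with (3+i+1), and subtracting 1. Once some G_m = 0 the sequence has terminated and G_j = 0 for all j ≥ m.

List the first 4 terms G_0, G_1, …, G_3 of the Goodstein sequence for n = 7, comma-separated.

7, 8, 9, 9

G_0=7  [base 3] 2·3 + 1  →[3↦4]→  2·4 + 1 = 9  −1 ⇒ G_1=8
G_1=8  [base 4] 2·4  →[4↦5]→  2·5 = 10  −1 ⇒ G_2=9
G_2=9  [base 5] 5 + 4  →[5↦6]→  6 + 4 = 10  −1 ⇒ G_3=9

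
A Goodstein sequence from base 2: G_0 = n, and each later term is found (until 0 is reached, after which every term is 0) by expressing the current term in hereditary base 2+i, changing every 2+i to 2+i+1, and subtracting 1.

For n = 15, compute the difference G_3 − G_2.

step 0: 15 = 2^(2 + 1) + 2^2 + 2 + 1; sub 3 for 2: 3^(3 + 1) + 3^3 + 3 + 1; = 112; G_1 = 112−1 = 111
step 1: 111 = 3^(3 + 1) + 3^3 + 3; sub 4 for 3: 4^(4 + 1) + 4^4 + 4; = 1284; G_2 = 1284−1 = 1283
step 2: 1283 = 4^(4 + 1) + 4^4 + 3; sub 5 for 4: 5^(5 + 1) + 5^5 + 3; = 18753; G_3 = 18753−1 = 18752

17469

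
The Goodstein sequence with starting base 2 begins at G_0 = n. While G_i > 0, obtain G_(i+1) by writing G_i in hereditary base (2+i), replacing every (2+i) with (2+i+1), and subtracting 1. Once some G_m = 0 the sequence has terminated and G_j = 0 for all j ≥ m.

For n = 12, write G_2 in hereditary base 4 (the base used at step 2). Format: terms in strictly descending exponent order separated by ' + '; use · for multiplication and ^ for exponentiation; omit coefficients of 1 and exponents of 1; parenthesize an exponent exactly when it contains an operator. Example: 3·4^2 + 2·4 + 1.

step 0: 12 = 2^(2 + 1) + 2^2; sub 3 for 2: 3^(3 + 1) + 3^3; = 108; G_1 = 108−1 = 107
step 1: 107 = 3^(3 + 1) + 2·3^2 + 2·3 + 2; sub 4 for 3: 4^(4 + 1) + 2·4^2 + 2·4 + 2; = 1066; G_2 = 1066−1 = 1065
step 2: 1065 = 4^(4 + 1) + 2·4^2 + 2·4 + 1; sub 5 for 4: 5^(5 + 1) + 2·5^2 + 2·5 + 1; = 15686; G_3 = 15686−1 = 15685

4^(4 + 1) + 2·4^2 + 2·4 + 1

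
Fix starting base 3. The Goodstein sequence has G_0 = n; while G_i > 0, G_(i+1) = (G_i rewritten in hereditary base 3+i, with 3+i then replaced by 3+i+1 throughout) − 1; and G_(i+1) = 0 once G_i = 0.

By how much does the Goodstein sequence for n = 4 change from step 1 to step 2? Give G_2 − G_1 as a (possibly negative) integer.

step 0: 4 = 3 + 1; sub 4 for 3: 4 + 1; = 5; G_1 = 5−1 = 4
step 1: 4 = 4; sub 5 for 4: 5; = 5; G_2 = 5−1 = 4

0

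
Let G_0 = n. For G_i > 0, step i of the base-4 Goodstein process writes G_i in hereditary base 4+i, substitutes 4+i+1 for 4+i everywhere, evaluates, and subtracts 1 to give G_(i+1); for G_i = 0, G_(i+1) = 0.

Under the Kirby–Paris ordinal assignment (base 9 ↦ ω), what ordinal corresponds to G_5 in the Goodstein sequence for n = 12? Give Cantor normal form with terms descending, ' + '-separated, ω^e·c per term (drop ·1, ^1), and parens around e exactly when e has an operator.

ω·2

G_0 = 12. HB_4(12) = 3·4. Bump = 15. G_1 = 14.
G_1 = 14. HB_5(14) = 2·5 + 4. Bump = 16. G_2 = 15.
G_2 = 15. HB_6(15) = 2·6 + 3. Bump = 17. G_3 = 16.
G_3 = 16. HB_7(16) = 2·7 + 2. Bump = 18. G_4 = 17.
G_4 = 17. HB_8(17) = 2·8 + 1. Bump = 19. G_5 = 18.
G_5 = 18. HB_9(18) = 2·9. Bump = 20. G_6 = 19.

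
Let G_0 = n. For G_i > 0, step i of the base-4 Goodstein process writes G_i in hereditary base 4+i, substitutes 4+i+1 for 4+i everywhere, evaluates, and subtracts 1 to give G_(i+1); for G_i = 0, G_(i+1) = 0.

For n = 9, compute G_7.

G_0=9  [base 4] 2·4 + 1  →[4↦5]→  2·5 + 1 = 11  −1 ⇒ G_1=10
G_1=10  [base 5] 2·5  →[5↦6]→  2·6 = 12  −1 ⇒ G_2=11
G_2=11  [base 6] 6 + 5  →[6↦7]→  7 + 5 = 12  −1 ⇒ G_3=11
G_3=11  [base 7] 7 + 4  →[7↦8]→  8 + 4 = 12  −1 ⇒ G_4=11
G_4=11  [base 8] 8 + 3  →[8↦9]→  9 + 3 = 12  −1 ⇒ G_5=11
G_5=11  [base 9] 9 + 2  →[9↦10]→  10 + 2 = 12  −1 ⇒ G_6=11
G_6=11  [base 10] 10 + 1  →[10↦11]→  11 + 1 = 12  −1 ⇒ G_7=11
G_7=11  [base 11] 11  →[11↦12]→  12 = 12  −1 ⇒ G_8=11

11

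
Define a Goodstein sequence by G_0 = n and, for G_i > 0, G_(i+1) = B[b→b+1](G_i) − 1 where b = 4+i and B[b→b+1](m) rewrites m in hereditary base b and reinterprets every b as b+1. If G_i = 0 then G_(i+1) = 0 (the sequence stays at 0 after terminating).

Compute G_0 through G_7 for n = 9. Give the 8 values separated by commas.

9, 10, 11, 11, 11, 11, 11, 11

i=0: 9 = 2·4 + 1 (b=4); 4→5: 2·5 + 1 = 11; 11−1 = 10
i=1: 10 = 2·5 (b=5); 5→6: 2·6 = 12; 12−1 = 11
i=2: 11 = 6 + 5 (b=6); 6→7: 7 + 5 = 12; 12−1 = 11
i=3: 11 = 7 + 4 (b=7); 7→8: 8 + 4 = 12; 12−1 = 11
i=4: 11 = 8 + 3 (b=8); 8→9: 9 + 3 = 12; 12−1 = 11
i=5: 11 = 9 + 2 (b=9); 9→10: 10 + 2 = 12; 12−1 = 11
i=6: 11 = 10 + 1 (b=10); 10→11: 11 + 1 = 12; 12−1 = 11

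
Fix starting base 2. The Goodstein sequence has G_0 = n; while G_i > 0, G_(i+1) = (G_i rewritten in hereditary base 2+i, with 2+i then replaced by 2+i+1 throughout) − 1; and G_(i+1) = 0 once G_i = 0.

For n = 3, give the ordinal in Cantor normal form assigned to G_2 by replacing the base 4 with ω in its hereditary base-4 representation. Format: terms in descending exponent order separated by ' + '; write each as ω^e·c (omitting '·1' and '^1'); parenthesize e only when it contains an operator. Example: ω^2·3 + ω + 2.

3

base 2: 3 = 2 + 1; at 3: 3 + 1 = 4; next = 3
base 3: 3 = 3; at 4: 4 = 4; next = 3
base 4: 3 = 3; at 5: 3 = 3; next = 2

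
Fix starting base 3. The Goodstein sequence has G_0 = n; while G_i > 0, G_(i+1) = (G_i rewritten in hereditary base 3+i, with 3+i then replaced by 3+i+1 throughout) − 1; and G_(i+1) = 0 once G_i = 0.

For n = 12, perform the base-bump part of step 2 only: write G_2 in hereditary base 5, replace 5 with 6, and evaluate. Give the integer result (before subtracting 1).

38

base 3: 12 = 3^2 + 3; at 4: 4^2 + 4 = 20; next = 19
base 4: 19 = 4^2 + 3; at 5: 5^2 + 3 = 28; next = 27
base 5: 27 = 5^2 + 2; at 6: 6^2 + 2 = 38; next = 37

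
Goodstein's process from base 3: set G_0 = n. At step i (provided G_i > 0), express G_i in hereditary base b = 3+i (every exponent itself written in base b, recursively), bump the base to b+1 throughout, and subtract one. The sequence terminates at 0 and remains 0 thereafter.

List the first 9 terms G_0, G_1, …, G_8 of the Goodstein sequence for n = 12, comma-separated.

G_0 = 12. HB_3(12) = 3^2 + 3. Bump = 20. G_1 = 19.
G_1 = 19. HB_4(19) = 4^2 + 3. Bump = 28. G_2 = 27.
G_2 = 27. HB_5(27) = 5^2 + 2. Bump = 38. G_3 = 37.
G_3 = 37. HB_6(37) = 6^2 + 1. Bump = 50. G_4 = 49.
G_4 = 49. HB_7(49) = 7^2. Bump = 64. G_5 = 63.
G_5 = 63. HB_8(63) = 7·8 + 7. Bump = 70. G_6 = 69.
G_6 = 69. HB_9(69) = 7·9 + 6. Bump = 76. G_7 = 75.
G_7 = 75. HB_10(75) = 7·10 + 5. Bump = 82. G_8 = 81.

12, 19, 27, 37, 49, 63, 69, 75, 81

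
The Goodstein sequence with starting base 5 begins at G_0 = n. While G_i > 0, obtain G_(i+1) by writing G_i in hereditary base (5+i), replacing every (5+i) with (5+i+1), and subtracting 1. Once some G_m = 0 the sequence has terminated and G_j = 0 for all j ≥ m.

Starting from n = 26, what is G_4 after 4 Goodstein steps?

G_0=26  [base 5] 5^2 + 1  →[5↦6]→  6^2 + 1 = 37  −1 ⇒ G_1=36
G_1=36  [base 6] 6^2  →[6↦7]→  7^2 = 49  −1 ⇒ G_2=48
G_2=48  [base 7] 6·7 + 6  →[7↦8]→  6·8 + 6 = 54  −1 ⇒ G_3=53
G_3=53  [base 8] 6·8 + 5  →[8↦9]→  6·9 + 5 = 59  −1 ⇒ G_4=58

58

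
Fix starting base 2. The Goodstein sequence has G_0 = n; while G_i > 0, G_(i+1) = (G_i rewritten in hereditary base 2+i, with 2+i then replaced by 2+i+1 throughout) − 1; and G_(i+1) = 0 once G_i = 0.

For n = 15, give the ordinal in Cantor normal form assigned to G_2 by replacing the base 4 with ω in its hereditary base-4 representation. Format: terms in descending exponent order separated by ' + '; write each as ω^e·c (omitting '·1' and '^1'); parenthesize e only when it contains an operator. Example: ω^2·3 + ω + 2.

i=0: 15 = 2^(2 + 1) + 2^2 + 2 + 1 (b=2); 2→3: 3^(3 + 1) + 3^3 + 3 + 1 = 112; 112−1 = 111
i=1: 111 = 3^(3 + 1) + 3^3 + 3 (b=3); 3→4: 4^(4 + 1) + 4^4 + 4 = 1284; 1284−1 = 1283

ω^(ω + 1) + ω^ω + 3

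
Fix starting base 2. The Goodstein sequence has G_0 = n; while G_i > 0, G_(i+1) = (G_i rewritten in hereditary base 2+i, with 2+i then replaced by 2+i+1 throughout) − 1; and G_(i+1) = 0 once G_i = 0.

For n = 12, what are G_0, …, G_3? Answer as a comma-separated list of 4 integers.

12, 107, 1065, 15685

G_0=12  [base 2] 2^(2 + 1) + 2^2  →[2↦3]→  3^(3 + 1) + 3^3 = 108  −1 ⇒ G_1=107
G_1=107  [base 3] 3^(3 + 1) + 2·3^2 + 2·3 + 2  →[3↦4]→  4^(4 + 1) + 2·4^2 + 2·4 + 2 = 1066  −1 ⇒ G_2=1065
G_2=1065  [base 4] 4^(4 + 1) + 2·4^2 + 2·4 + 1  →[4↦5]→  5^(5 + 1) + 2·5^2 + 2·5 + 1 = 15686  −1 ⇒ G_3=15685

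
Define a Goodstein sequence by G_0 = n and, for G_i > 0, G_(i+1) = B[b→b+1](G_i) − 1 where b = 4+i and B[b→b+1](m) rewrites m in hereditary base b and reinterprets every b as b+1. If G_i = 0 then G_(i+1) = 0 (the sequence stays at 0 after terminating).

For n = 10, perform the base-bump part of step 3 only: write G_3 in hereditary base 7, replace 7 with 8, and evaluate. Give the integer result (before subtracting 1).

G_0=10  [base 4] 2·4 + 2  →[4↦5]→  2·5 + 2 = 12  −1 ⇒ G_1=11
G_1=11  [base 5] 2·5 + 1  →[5↦6]→  2·6 + 1 = 13  −1 ⇒ G_2=12
G_2=12  [base 6] 2·6  →[6↦7]→  2·7 = 14  −1 ⇒ G_3=13

14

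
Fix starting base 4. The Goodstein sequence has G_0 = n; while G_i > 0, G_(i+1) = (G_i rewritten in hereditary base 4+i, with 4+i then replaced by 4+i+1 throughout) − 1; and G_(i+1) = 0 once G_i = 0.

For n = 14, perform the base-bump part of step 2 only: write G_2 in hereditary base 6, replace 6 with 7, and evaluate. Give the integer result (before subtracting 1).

step 0: 14 = 3·4 + 2; sub 5 for 4: 3·5 + 2; = 17; G_1 = 17−1 = 16
step 1: 16 = 3·5 + 1; sub 6 for 5: 3·6 + 1; = 19; G_2 = 19−1 = 18
step 2: 18 = 3·6; sub 7 for 6: 3·7; = 21; G_3 = 21−1 = 20

21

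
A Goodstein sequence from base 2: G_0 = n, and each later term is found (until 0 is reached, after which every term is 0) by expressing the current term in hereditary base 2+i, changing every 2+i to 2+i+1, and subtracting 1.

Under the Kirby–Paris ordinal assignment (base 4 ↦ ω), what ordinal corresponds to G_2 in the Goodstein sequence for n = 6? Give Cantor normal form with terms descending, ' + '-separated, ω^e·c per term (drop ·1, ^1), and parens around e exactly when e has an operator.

ω^ω + 1

6 —HB2→ 2^2 + 2 —bump→ 3^3 + 3 = 30 —(−1)→ 29
29 —HB3→ 3^3 + 2 —bump→ 4^4 + 2 = 258 —(−1)→ 257
257 —HB4→ 4^4 + 1 —bump→ 5^5 + 1 = 3126 —(−1)→ 3125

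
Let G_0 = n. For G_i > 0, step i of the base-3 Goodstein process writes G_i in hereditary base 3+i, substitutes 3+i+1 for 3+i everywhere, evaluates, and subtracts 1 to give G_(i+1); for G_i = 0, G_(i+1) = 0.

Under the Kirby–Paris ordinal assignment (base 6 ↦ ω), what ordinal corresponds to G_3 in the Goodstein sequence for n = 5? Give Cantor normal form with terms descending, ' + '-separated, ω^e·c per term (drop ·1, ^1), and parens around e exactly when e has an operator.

base 3: 5 = 3 + 2; at 4: 4 + 2 = 6; next = 5
base 4: 5 = 4 + 1; at 5: 5 + 1 = 6; next = 5
base 5: 5 = 5; at 6: 6 = 6; next = 5
base 6: 5 = 5; at 7: 5 = 5; next = 4

5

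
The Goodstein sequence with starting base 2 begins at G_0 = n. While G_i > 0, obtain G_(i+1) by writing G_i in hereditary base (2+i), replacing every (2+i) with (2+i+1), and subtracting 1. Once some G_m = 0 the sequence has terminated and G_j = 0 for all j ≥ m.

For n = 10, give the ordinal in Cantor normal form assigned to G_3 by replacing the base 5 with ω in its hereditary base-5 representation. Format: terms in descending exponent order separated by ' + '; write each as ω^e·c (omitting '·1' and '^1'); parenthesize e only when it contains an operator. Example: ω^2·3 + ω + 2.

ω^(ω + 1)

G_0=10  [base 2] 2^(2 + 1) + 2  →[2↦3]→  3^(3 + 1) + 3 = 84  −1 ⇒ G_1=83
G_1=83  [base 3] 3^(3 + 1) + 2  →[3↦4]→  4^(4 + 1) + 2 = 1026  −1 ⇒ G_2=1025
G_2=1025  [base 4] 4^(4 + 1) + 1  →[4↦5]→  5^(5 + 1) + 1 = 15626  −1 ⇒ G_3=15625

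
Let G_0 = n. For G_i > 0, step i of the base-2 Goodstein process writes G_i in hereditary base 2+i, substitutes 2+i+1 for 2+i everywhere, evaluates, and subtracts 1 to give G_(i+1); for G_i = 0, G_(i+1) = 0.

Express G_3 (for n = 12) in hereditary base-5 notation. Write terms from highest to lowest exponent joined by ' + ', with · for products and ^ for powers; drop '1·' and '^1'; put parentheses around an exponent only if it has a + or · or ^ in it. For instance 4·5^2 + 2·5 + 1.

5^(5 + 1) + 2·5^2 + 2·5

G_0 = 12. HB_2(12) = 2^(2 + 1) + 2^2. Bump = 108. G_1 = 107.
G_1 = 107. HB_3(107) = 3^(3 + 1) + 2·3^2 + 2·3 + 2. Bump = 1066. G_2 = 1065.
G_2 = 1065. HB_4(1065) = 4^(4 + 1) + 2·4^2 + 2·4 + 1. Bump = 15686. G_3 = 15685.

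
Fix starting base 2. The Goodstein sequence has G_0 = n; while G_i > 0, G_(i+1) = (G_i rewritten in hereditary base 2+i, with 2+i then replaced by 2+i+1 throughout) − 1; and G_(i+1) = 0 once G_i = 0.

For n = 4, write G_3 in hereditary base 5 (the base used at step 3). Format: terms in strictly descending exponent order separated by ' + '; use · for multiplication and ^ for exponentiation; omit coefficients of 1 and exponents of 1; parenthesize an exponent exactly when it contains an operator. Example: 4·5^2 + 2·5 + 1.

(0) 4|_2 = 2^2 ↦ 3^3|_3 = 27 ⇒ 26
(1) 26|_3 = 2·3^2 + 2·3 + 2 ↦ 2·4^2 + 2·4 + 2|_4 = 42 ⇒ 41
(2) 41|_4 = 2·4^2 + 2·4 + 1 ↦ 2·5^2 + 2·5 + 1|_5 = 61 ⇒ 60
(3) 60|_5 = 2·5^2 + 2·5 ↦ 2·6^2 + 2·6|_6 = 84 ⇒ 83

2·5^2 + 2·5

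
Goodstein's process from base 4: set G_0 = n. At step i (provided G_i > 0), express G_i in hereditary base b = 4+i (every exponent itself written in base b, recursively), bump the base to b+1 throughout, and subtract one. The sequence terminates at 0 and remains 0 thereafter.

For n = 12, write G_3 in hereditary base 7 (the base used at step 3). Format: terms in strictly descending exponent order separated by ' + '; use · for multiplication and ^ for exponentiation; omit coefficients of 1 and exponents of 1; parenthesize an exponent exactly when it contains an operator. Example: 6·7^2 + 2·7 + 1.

G_0=12  [base 4] 3·4  →[4↦5]→  3·5 = 15  −1 ⇒ G_1=14
G_1=14  [base 5] 2·5 + 4  →[5↦6]→  2·6 + 4 = 16  −1 ⇒ G_2=15
G_2=15  [base 6] 2·6 + 3  →[6↦7]→  2·7 + 3 = 17  −1 ⇒ G_3=16
G_3=16  [base 7] 2·7 + 2  →[7↦8]→  2·8 + 2 = 18  −1 ⇒ G_4=17

2·7 + 2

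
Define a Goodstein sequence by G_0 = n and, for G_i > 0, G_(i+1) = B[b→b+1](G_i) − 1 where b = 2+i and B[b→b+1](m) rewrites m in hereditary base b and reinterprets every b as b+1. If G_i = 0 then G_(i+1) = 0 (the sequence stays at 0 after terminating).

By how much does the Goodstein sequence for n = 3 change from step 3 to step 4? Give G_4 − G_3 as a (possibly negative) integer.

-1

(0) 3|_2 = 2 + 1 ↦ 3 + 1|_3 = 4 ⇒ 3
(1) 3|_3 = 3 ↦ 4|_4 = 4 ⇒ 3
(2) 3|_4 = 3 ↦ 3|_5 = 3 ⇒ 2
(3) 2|_5 = 2 ↦ 2|_6 = 2 ⇒ 1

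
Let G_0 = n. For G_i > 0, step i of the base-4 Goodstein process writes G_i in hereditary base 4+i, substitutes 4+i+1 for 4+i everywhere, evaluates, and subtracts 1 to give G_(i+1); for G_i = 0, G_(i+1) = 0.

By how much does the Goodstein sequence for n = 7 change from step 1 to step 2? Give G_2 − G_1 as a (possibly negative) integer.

[0] 7 ≡ 4 + 3 (base 4). Lift 5: 8. −1: 7.
[1] 7 ≡ 5 + 2 (base 5). Lift 6: 8. −1: 7.

0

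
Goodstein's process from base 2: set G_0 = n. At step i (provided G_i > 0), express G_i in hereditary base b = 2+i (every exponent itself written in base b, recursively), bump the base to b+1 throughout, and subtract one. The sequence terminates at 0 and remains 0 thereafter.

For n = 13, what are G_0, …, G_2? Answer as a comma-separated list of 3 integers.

(0) 13|_2 = 2^(2 + 1) + 2^2 + 1 ↦ 3^(3 + 1) + 3^3 + 1|_3 = 109 ⇒ 108
(1) 108|_3 = 3^(3 + 1) + 3^3 ↦ 4^(4 + 1) + 4^4|_4 = 1280 ⇒ 1279

13, 108, 1279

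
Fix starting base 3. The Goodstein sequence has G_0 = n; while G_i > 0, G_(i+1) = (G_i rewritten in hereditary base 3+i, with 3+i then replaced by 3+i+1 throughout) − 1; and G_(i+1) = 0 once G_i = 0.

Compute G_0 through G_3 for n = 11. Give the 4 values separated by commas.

G_0 = 11. HB_3(11) = 3^2 + 2. Bump = 18. G_1 = 17.
G_1 = 17. HB_4(17) = 4^2 + 1. Bump = 26. G_2 = 25.
G_2 = 25. HB_5(25) = 5^2. Bump = 36. G_3 = 35.

11, 17, 25, 35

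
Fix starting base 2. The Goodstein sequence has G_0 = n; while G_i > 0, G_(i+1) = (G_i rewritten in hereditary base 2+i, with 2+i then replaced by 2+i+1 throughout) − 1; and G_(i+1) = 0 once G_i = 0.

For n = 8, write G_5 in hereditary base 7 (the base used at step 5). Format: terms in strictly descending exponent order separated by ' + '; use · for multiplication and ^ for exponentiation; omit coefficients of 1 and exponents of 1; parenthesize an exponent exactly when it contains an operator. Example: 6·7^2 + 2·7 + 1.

2·7^7 + 2·7^2 + 7 + 4

base 2: 8 = 2^(2 + 1); at 3: 3^(3 + 1) = 81; next = 80
base 3: 80 = 2·3^3 + 2·3^2 + 2·3 + 2; at 4: 2·4^4 + 2·4^2 + 2·4 + 2 = 554; next = 553
base 4: 553 = 2·4^4 + 2·4^2 + 2·4 + 1; at 5: 2·5^5 + 2·5^2 + 2·5 + 1 = 6311; next = 6310
base 5: 6310 = 2·5^5 + 2·5^2 + 2·5; at 6: 2·6^6 + 2·6^2 + 2·6 = 93396; next = 93395
base 6: 93395 = 2·6^6 + 2·6^2 + 6 + 5; at 7: 2·7^7 + 2·7^2 + 7 + 5 = 1647196; next = 1647195
base 7: 1647195 = 2·7^7 + 2·7^2 + 7 + 4; at 8: 2·8^8 + 2·8^2 + 8 + 4 = 33554572; next = 33554571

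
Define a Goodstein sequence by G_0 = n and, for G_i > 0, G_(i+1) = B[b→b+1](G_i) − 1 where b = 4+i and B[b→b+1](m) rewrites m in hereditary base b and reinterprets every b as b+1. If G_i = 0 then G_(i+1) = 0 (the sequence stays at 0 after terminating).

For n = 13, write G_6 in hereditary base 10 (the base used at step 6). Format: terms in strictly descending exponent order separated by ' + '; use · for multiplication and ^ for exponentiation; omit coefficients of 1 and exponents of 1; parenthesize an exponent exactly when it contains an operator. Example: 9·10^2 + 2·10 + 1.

[0] 13 ≡ 3·4 + 1 (base 4). Lift 5: 16. −1: 15.
[1] 15 ≡ 3·5 (base 5). Lift 6: 18. −1: 17.
[2] 17 ≡ 2·6 + 5 (base 6). Lift 7: 19. −1: 18.
[3] 18 ≡ 2·7 + 4 (base 7). Lift 8: 20. −1: 19.
[4] 19 ≡ 2·8 + 3 (base 8). Lift 9: 21. −1: 20.
[5] 20 ≡ 2·9 + 2 (base 9). Lift 10: 22. −1: 21.
[6] 21 ≡ 2·10 + 1 (base 10). Lift 11: 23. −1: 22.

2·10 + 1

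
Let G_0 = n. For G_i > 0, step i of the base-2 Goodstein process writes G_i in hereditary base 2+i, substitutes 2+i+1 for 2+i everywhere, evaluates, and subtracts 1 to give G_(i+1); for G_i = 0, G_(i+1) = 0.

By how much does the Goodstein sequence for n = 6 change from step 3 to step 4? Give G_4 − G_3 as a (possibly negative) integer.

43530

(0) 6|_2 = 2^2 + 2 ↦ 3^3 + 3|_3 = 30 ⇒ 29
(1) 29|_3 = 3^3 + 2 ↦ 4^4 + 2|_4 = 258 ⇒ 257
(2) 257|_4 = 4^4 + 1 ↦ 5^5 + 1|_5 = 3126 ⇒ 3125
(3) 3125|_5 = 5^5 ↦ 6^6|_6 = 46656 ⇒ 46655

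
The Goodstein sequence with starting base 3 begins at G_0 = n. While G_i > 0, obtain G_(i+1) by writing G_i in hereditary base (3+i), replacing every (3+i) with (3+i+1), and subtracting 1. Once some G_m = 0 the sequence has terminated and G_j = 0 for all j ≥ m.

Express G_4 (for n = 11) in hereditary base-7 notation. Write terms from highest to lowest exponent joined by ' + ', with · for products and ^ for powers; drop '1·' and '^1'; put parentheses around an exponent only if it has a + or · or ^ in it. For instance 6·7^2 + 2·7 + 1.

[0] 11 ≡ 3^2 + 2 (base 3). Lift 4: 18. −1: 17.
[1] 17 ≡ 4^2 + 1 (base 4). Lift 5: 26. −1: 25.
[2] 25 ≡ 5^2 (base 5). Lift 6: 36. −1: 35.
[3] 35 ≡ 5·6 + 5 (base 6). Lift 7: 40. −1: 39.

5·7 + 4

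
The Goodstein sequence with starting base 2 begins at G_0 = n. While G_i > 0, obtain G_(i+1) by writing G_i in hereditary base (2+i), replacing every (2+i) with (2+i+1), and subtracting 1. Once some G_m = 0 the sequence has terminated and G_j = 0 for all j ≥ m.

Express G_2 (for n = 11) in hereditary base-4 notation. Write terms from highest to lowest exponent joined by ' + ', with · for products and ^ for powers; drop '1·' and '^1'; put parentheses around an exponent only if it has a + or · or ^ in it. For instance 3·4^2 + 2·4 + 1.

G_0 = 11. HB_2(11) = 2^(2 + 1) + 2 + 1. Bump = 85. G_1 = 84.
G_1 = 84. HB_3(84) = 3^(3 + 1) + 3. Bump = 1028. G_2 = 1027.
G_2 = 1027. HB_4(1027) = 4^(4 + 1) + 3. Bump = 15628. G_3 = 15627.

4^(4 + 1) + 3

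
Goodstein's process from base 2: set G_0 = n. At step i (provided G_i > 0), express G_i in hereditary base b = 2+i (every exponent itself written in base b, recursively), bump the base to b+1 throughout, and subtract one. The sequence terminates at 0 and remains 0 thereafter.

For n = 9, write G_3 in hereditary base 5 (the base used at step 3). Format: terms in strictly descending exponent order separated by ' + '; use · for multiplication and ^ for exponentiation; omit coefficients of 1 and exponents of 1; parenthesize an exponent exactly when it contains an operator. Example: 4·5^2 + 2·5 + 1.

3·5^5 + 3·5^3 + 3·5^2 + 3·5 + 2

[0] 9 ≡ 2^(2 + 1) + 1 (base 2). Lift 3: 82. −1: 81.
[1] 81 ≡ 3^(3 + 1) (base 3). Lift 4: 1024. −1: 1023.
[2] 1023 ≡ 3·4^4 + 3·4^3 + 3·4^2 + 3·4 + 3 (base 4). Lift 5: 9843. −1: 9842.
[3] 9842 ≡ 3·5^5 + 3·5^3 + 3·5^2 + 3·5 + 2 (base 5). Lift 6: 140744. −1: 140743.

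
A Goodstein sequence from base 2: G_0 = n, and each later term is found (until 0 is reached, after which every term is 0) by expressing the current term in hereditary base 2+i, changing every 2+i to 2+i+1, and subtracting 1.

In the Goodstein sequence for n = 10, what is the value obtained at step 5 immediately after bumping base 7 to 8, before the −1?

84073324

base 2: 10 = 2^(2 + 1) + 2; at 3: 3^(3 + 1) + 3 = 84; next = 83
base 3: 83 = 3^(3 + 1) + 2; at 4: 4^(4 + 1) + 2 = 1026; next = 1025
base 4: 1025 = 4^(4 + 1) + 1; at 5: 5^(5 + 1) + 1 = 15626; next = 15625
base 5: 15625 = 5^(5 + 1); at 6: 6^(6 + 1) = 279936; next = 279935
base 6: 279935 = 5·6^6 + 5·6^5 + 5·6^4 + 5·6^3 + 5·6^2 + 5·6 + 5; at 7: 5·7^7 + 5·7^5 + 5·7^4 + 5·7^3 + 5·7^2 + 5·7 + 5 = 4215755; next = 4215754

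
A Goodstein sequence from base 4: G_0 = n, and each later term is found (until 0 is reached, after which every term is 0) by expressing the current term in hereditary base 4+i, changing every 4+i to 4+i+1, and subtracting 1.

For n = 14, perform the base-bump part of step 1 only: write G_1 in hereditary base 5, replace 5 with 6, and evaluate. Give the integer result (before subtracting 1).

(0) 14|_4 = 3·4 + 2 ↦ 3·5 + 2|_5 = 17 ⇒ 16
(1) 16|_5 = 3·5 + 1 ↦ 3·6 + 1|_6 = 19 ⇒ 18

19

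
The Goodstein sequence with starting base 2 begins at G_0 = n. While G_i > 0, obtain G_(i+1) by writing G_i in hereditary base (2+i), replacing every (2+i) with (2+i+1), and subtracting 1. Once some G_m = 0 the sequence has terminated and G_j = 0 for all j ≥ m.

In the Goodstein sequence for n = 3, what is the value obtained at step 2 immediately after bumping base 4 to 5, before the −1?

[0] 3 ≡ 2 + 1 (base 2). Lift 3: 4. −1: 3.
[1] 3 ≡ 3 (base 3). Lift 4: 4. −1: 3.
[2] 3 ≡ 3 (base 4). Lift 5: 3. −1: 2.

3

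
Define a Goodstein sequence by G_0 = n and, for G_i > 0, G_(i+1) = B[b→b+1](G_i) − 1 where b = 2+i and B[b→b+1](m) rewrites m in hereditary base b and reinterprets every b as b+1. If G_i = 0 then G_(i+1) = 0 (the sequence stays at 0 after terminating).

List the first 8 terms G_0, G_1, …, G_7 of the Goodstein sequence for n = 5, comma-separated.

5, 27, 255, 467, 775, 1197, 1751, 2454

G_0 = 5. HB_2(5) = 2^2 + 1. Bump = 28. G_1 = 27.
G_1 = 27. HB_3(27) = 3^3. Bump = 256. G_2 = 255.
G_2 = 255. HB_4(255) = 3·4^3 + 3·4^2 + 3·4 + 3. Bump = 468. G_3 = 467.
G_3 = 467. HB_5(467) = 3·5^3 + 3·5^2 + 3·5 + 2. Bump = 776. G_4 = 775.
G_4 = 775. HB_6(775) = 3·6^3 + 3·6^2 + 3·6 + 1. Bump = 1198. G_5 = 1197.
G_5 = 1197. HB_7(1197) = 3·7^3 + 3·7^2 + 3·7. Bump = 1752. G_6 = 1751.
G_6 = 1751. HB_8(1751) = 3·8^3 + 3·8^2 + 2·8 + 7. Bump = 2455. G_7 = 2454.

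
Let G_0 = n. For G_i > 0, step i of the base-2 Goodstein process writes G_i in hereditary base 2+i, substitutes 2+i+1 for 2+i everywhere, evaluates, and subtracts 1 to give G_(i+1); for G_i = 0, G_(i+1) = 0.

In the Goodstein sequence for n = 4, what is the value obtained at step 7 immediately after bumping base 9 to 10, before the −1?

base 2: 4 = 2^2; at 3: 3^3 = 27; next = 26
base 3: 26 = 2·3^2 + 2·3 + 2; at 4: 2·4^2 + 2·4 + 2 = 42; next = 41
base 4: 41 = 2·4^2 + 2·4 + 1; at 5: 2·5^2 + 2·5 + 1 = 61; next = 60
base 5: 60 = 2·5^2 + 2·5; at 6: 2·6^2 + 2·6 = 84; next = 83
base 6: 83 = 2·6^2 + 6 + 5; at 7: 2·7^2 + 7 + 5 = 110; next = 109
base 7: 109 = 2·7^2 + 7 + 4; at 8: 2·8^2 + 8 + 4 = 140; next = 139
base 8: 139 = 2·8^2 + 8 + 3; at 9: 2·9^2 + 9 + 3 = 174; next = 173

212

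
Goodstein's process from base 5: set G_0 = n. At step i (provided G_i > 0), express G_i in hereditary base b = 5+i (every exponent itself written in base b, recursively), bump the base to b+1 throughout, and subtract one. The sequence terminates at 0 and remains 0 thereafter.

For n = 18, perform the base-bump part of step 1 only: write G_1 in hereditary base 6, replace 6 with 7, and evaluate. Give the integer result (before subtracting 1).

i=0: 18 = 3·5 + 3 (b=5); 5→6: 3·6 + 3 = 21; 21−1 = 20
i=1: 20 = 3·6 + 2 (b=6); 6→7: 3·7 + 2 = 23; 23−1 = 22

23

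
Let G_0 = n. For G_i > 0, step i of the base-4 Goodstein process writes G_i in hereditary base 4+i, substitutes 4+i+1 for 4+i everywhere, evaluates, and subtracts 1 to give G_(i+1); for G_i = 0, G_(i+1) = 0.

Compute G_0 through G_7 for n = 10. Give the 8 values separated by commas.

10, 11, 12, 13, 13, 13, 13, 13

[0] 10 ≡ 2·4 + 2 (base 4). Lift 5: 12. −1: 11.
[1] 11 ≡ 2·5 + 1 (base 5). Lift 6: 13. −1: 12.
[2] 12 ≡ 2·6 (base 6). Lift 7: 14. −1: 13.
[3] 13 ≡ 7 + 6 (base 7). Lift 8: 14. −1: 13.
[4] 13 ≡ 8 + 5 (base 8). Lift 9: 14. −1: 13.
[5] 13 ≡ 9 + 4 (base 9). Lift 10: 14. −1: 13.
[6] 13 ≡ 10 + 3 (base 10). Lift 11: 14. −1: 13.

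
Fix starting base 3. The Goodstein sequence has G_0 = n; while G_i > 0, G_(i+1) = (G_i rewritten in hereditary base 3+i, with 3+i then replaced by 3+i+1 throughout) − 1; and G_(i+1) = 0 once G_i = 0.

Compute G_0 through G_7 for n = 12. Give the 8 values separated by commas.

12, 19, 27, 37, 49, 63, 69, 75

i=0: 12 = 3^2 + 3 (b=3); 3→4: 4^2 + 4 = 20; 20−1 = 19
i=1: 19 = 4^2 + 3 (b=4); 4→5: 5^2 + 3 = 28; 28−1 = 27
i=2: 27 = 5^2 + 2 (b=5); 5→6: 6^2 + 2 = 38; 38−1 = 37
i=3: 37 = 6^2 + 1 (b=6); 6→7: 7^2 + 1 = 50; 50−1 = 49
i=4: 49 = 7^2 (b=7); 7→8: 8^2 = 64; 64−1 = 63
i=5: 63 = 7·8 + 7 (b=8); 8→9: 7·9 + 7 = 70; 70−1 = 69
i=6: 69 = 7·9 + 6 (b=9); 9→10: 7·10 + 6 = 76; 76−1 = 75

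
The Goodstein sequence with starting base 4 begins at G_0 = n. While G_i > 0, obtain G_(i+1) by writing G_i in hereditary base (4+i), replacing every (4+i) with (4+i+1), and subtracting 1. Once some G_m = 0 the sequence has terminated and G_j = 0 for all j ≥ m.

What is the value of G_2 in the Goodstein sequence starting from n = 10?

[0] 10 ≡ 2·4 + 2 (base 4). Lift 5: 12. −1: 11.
[1] 11 ≡ 2·5 + 1 (base 5). Lift 6: 13. −1: 12.

12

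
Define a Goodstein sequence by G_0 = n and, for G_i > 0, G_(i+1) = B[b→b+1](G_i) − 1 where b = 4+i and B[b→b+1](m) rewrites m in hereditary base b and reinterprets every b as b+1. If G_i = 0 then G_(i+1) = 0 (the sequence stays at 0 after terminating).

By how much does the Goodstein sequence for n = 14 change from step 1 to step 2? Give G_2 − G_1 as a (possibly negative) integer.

[0] 14 ≡ 3·4 + 2 (base 4). Lift 5: 17. −1: 16.
[1] 16 ≡ 3·5 + 1 (base 5). Lift 6: 19. −1: 18.

2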